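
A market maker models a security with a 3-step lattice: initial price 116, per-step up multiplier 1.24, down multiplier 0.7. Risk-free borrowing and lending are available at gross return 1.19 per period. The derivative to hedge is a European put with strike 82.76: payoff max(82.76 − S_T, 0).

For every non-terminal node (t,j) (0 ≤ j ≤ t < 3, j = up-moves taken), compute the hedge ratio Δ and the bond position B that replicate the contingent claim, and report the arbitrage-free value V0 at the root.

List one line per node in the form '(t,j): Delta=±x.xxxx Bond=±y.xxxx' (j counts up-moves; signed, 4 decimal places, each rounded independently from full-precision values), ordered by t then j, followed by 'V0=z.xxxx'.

No-arbitrage ⇒ martingale measure with p* = (R−d)/(u−d) = 0.9074.
Terminal payoffs: V(3,0)=42.9720, V(3,1)=12.2784, V(3,2)=0.0000, V(3,3)=0.0000
(2,0): S=56.8400. Δ = (V_up−V_dn)/(S_up−S_dn) = (12.2784−42.9720)/(70.4816−39.7880) = -1.0000. V = [p*·12.2784 + (1−p*)·42.9720]/1.19 = 12.7062. B = V − Δ·S = 69.5462.
(2,1): S=100.6880. Δ = (V_up−V_dn)/(S_up−S_dn) = (0.0000−12.2784)/(124.8531−70.4816) = -0.2258. V = [p*·0.0000 + (1−p*)·12.2784]/1.19 = 0.9554. B = V − Δ·S = 23.6931.
(2,2): S=178.3616. Δ = (V_up−V_dn)/(S_up−S_dn) = (0.0000−0.0000)/(221.1684−124.8531) = 0.0000. V = [p*·0.0000 + (1−p*)·0.0000]/1.19 = 0.0000. B = V − Δ·S = 0.0000.
(1,0): S=81.2000. Δ = (V_up−V_dn)/(S_up−S_dn) = (0.9554−12.7062)/(100.6880−56.8400) = -0.2680. V = [p*·0.9554 + (1−p*)·12.7062]/1.19 = 1.7172. B = V − Δ·S = 23.4780.
(1,1): S=143.8400. Δ = (V_up−V_dn)/(S_up−S_dn) = (0.0000−0.9554)/(178.3616−100.6880) = -0.0123. V = [p*·0.0000 + (1−p*)·0.9554]/1.19 = 0.0743. B = V − Δ·S = 1.8435.
(0,0): S=116.0000. Δ = (V_up−V_dn)/(S_up−S_dn) = (0.0743−1.7172)/(143.8400−81.2000) = -0.0262. V = [p*·0.0743 + (1−p*)·1.7172]/1.19 = 0.1903. B = V − Δ·S = 3.2325.
Each (Δ,B) replicates both successor values, so the strategy is self-financing and V0 is arbitrage-free.

(0,0): Delta=-0.0262 Bond=3.2325
(1,0): Delta=-0.2680 Bond=23.4780
(1,1): Delta=-0.0123 Bond=1.8435
(2,0): Delta=-1.0000 Bond=69.5462
(2,1): Delta=-0.2258 Bond=23.6931
(2,2): Delta=0.0000 Bond=0.0000
V0=0.1903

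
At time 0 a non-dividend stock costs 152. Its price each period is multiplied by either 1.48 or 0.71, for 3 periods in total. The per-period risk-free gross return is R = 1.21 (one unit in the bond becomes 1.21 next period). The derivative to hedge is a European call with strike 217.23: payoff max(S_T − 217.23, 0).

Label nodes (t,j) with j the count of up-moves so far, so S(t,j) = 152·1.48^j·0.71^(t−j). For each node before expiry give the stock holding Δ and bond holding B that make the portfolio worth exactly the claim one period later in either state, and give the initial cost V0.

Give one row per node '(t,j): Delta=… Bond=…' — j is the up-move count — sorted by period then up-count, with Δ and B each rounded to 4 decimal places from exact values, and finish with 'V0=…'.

No-arbitrage ⇒ martingale measure with p* = (R−d)/(u−d) = 0.6494.
Payoff layer (t=3): V(3,0)=0.0000, V(3,1)=0.0000, V(3,2)=19.1580, V(3,3)=275.5224
Node (2,0) S=76.6232: V=(p*·0.0000+(1−p*)·0.0000)/1.21=0.0000; Δ=(0.0000−0.0000)/(113.4023−54.4025)=0.0000; B=V−Δ·S=0.0000
Node (2,1) S=159.7216: V=(p*·19.1580+(1−p*)·0.0000)/1.21=10.2812; Δ=(19.1580−0.0000)/(236.3880−113.4023)=0.1558; B=V−Δ·S=-14.5993
Node (2,2) S=332.9408: V=(p*·275.5224+(1−p*)·19.1580)/1.21=153.4119; Δ=(275.5224−19.1580)/(492.7524−236.3880)=1.0000; B=V−Δ·S=-179.5289
Node (1,0) S=107.9200: V=(p*·10.2812+(1−p*)·0.0000)/1.21=5.5174; Δ=(10.2812−0.0000)/(159.7216−76.6232)=0.1237; B=V−Δ·S=-7.8348
Node (1,1) S=224.9600: V=(p*·153.4119+(1−p*)·10.2812)/1.21=85.3084; Δ=(153.4119−10.2812)/(332.9408−159.7216)=0.8263; B=V−Δ·S=-100.5756
Node (0,0) S=152.0000: V=(p*·85.3084+(1−p*)·5.5174)/1.21=47.3800; Δ=(85.3084−5.5174)/(224.9600−107.9200)=0.6817; B=V−Δ·S=-56.2447
Check: Δ(0,0)·S0 + B(0,0) = 47.3800 = V0.

(0,0): Delta=0.6817 Bond=-56.2447
(1,0): Delta=0.1237 Bond=-7.8348
(1,1): Delta=0.8263 Bond=-100.5756
(2,0): Delta=0.0000 Bond=0.0000
(2,1): Delta=0.1558 Bond=-14.5993
(2,2): Delta=1.0000 Bond=-179.5289
V0=47.3800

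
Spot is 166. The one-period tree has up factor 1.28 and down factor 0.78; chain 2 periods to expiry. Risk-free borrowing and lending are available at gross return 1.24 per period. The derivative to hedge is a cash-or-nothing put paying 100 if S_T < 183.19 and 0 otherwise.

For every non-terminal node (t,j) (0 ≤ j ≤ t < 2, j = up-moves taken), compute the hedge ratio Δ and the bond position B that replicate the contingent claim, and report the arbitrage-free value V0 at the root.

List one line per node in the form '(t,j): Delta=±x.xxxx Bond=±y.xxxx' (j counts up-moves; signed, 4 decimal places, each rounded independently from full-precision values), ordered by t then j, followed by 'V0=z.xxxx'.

(0,0): Delta=-0.8939 Bond=158.3767
(1,0): Delta=0.0000 Bond=80.6452
(1,1): Delta=-0.9413 Bond=206.4516
V0=9.9896

Under the risk-neutral measure, an up-move has probability p* = (R−d)/(u−d) = 0.9200 and values discount at R = 1.24.
Terminal payoffs: V(2,0)=100.0000, V(2,1)=100.0000, V(2,2)=0.0000
Node (1,0) S=129.4800: V=(p*·100.0000+(1−p*)·100.0000)/1.24=80.6452; Δ=(100.0000−100.0000)/(165.7344−100.9944)=0.0000; B=V−Δ·S=80.6452
Node (1,1) S=212.4800: V=(p*·0.0000+(1−p*)·100.0000)/1.24=6.4516; Δ=(0.0000−100.0000)/(271.9744−165.7344)=-0.9413; B=V−Δ·S=206.4516
Node (0,0) S=166.0000: V=(p*·6.4516+(1−p*)·80.6452)/1.24=9.9896; Δ=(6.4516−80.6452)/(212.4800−129.4800)=-0.8939; B=V−Δ·S=158.3767
Self-financing check: at every node Δ·S+B equals the discounted successor values.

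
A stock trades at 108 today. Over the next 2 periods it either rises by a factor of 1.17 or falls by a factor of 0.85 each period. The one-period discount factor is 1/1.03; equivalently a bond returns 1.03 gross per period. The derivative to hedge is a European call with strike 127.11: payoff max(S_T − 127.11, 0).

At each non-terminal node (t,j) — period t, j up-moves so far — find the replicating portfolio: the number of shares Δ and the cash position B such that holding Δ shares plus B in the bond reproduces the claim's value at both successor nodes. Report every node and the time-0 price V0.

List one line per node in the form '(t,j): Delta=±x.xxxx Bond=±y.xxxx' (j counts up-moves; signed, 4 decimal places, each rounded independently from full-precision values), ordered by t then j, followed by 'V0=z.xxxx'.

(0,0): Delta=0.3276 Bond=-29.1972
(1,0): Delta=0.0000 Bond=0.0000
(1,1): Delta=0.5127 Bond=-53.4633
V0=6.1829

No-arbitrage ⇒ martingale measure with p* = (R−d)/(u−d) = 0.5625.
At expiry t=2: V(2,0)=0.0000, V(2,1)=0.0000, V(2,2)=20.7312
Node (1,0) S=91.8000: V=(p*·0.0000+(1−p*)·0.0000)/1.03=0.0000; Δ=(0.0000−0.0000)/(107.4060−78.0300)=0.0000; B=V−Δ·S=0.0000
Node (1,1) S=126.3600: V=(p*·20.7312+(1−p*)·0.0000)/1.03=11.3217; Δ=(20.7312−0.0000)/(147.8412−107.4060)=0.5127; B=V−Δ·S=-53.4633
Node (0,0) S=108.0000: V=(p*·11.3217+(1−p*)·0.0000)/1.03=6.1829; Δ=(11.3217−0.0000)/(126.3600−91.8000)=0.3276; B=V−Δ·S=-29.1972
Self-financing check: at every node Δ·S+B equals the discounted successor values.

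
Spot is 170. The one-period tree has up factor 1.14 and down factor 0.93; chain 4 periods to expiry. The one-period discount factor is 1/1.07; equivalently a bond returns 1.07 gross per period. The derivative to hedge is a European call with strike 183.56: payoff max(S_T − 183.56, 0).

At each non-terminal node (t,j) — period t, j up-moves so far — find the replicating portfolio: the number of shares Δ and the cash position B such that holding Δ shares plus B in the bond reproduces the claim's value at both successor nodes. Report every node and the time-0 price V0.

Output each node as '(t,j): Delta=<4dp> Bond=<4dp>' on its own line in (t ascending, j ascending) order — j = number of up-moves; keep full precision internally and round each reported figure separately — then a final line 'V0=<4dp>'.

(0,0): Delta=0.8351 Bond=-109.3801
(1,0): Delta=0.5925 Bond=-78.6842
(1,1): Delta=0.9340 Bond=-136.2130
(2,0): Delta=0.1518 Bond=-19.4025
(2,1): Delta=0.7722 Bond=-116.5869
(2,2): Delta=1.0000 Bond=-160.3284
(3,0): Delta=0.0000 Bond=0.0000
(3,1): Delta=0.2138 Bond=-31.1411
(3,2): Delta=1.0000 Bond=-171.5514
(3,3): Delta=1.0000 Bond=-171.5514
V0=32.5794

The replicating-portfolio and risk-neutral prices coincide; use p* = (1.07−0.93)/(1.14−0.93) = 0.6667 for the latter.
Terminal values V(4,·): V(4,0)=0.0000, V(4,1)=0.0000, V(4,2)=7.5241, V(4,3)=50.6721, V(4,4)=103.5632
(3,0): S=136.7407. Δ = (V_up−V_dn)/(S_up−S_dn) = (0.0000−0.0000)/(155.8844−127.1688) = 0.0000. V = [p*·0.0000 + (1−p*)·0.0000]/1.07 = 0.0000. B = V − Δ·S = 0.0000.
(3,1): S=167.6176. Δ = (V_up−V_dn)/(S_up−S_dn) = (7.5241−0.0000)/(191.0841−155.8844) = 0.2138. V = [p*·7.5241 + (1−p*)·0.0000]/1.07 = 4.6879. B = V − Δ·S = -31.1411.
(3,2): S=205.4668. Δ = (V_up−V_dn)/(S_up−S_dn) = (50.6721−7.5241)/(234.2321−191.0841) = 1.0000. V = [p*·50.6721 + (1−p*)·7.5241]/1.07 = 33.9154. B = V − Δ·S = -171.5514.
(3,3): S=251.8625. Δ = (V_up−V_dn)/(S_up−S_dn) = (103.5632−50.6721)/(287.1232−234.2321) = 1.0000. V = [p*·103.5632 + (1−p*)·50.6721]/1.07 = 80.3111. B = V − Δ·S = -171.5514.
(2,0): S=147.0330. Δ = (V_up−V_dn)/(S_up−S_dn) = (4.6879−0.0000)/(167.6176−136.7407) = 0.1518. V = [p*·4.6879 + (1−p*)·0.0000]/1.07 = 2.9208. B = V − Δ·S = -19.4025.
(2,1): S=180.2340. Δ = (V_up−V_dn)/(S_up−S_dn) = (33.9154−4.6879)/(205.4668−167.6176) = 0.7722. V = [p*·33.9154 + (1−p*)·4.6879]/1.07 = 22.5915. B = V − Δ·S = -116.5869.
(2,2): S=220.9320. Δ = (V_up−V_dn)/(S_up−S_dn) = (80.3111−33.9154)/(251.8625−205.4668) = 1.0000. V = [p*·80.3111 + (1−p*)·33.9154]/1.07 = 60.6036. B = V − Δ·S = -160.3284.
(1,0): S=158.1000. Δ = (V_up−V_dn)/(S_up−S_dn) = (22.5915−2.9208)/(180.2340−147.0330) = 0.5925. V = [p*·22.5915 + (1−p*)·2.9208]/1.07 = 14.9856. B = V − Δ·S = -78.6842.
(1,1): S=193.8000. Δ = (V_up−V_dn)/(S_up−S_dn) = (60.6036−22.5915)/(220.9320−180.2340) = 0.9340. V = [p*·60.6036 + (1−p*)·22.5915]/1.07 = 44.7971. B = V − Δ·S = -136.2130.
(0,0): S=170.0000. Δ = (V_up−V_dn)/(S_up−S_dn) = (44.7971−14.9856)/(193.8000−158.1000) = 0.8351. V = [p*·44.7971 + (1−p*)·14.9856]/1.07 = 32.5794. B = V − Δ·S = -109.3801.
Root portfolio cost Δ·170+B reproduces V0=32.5794.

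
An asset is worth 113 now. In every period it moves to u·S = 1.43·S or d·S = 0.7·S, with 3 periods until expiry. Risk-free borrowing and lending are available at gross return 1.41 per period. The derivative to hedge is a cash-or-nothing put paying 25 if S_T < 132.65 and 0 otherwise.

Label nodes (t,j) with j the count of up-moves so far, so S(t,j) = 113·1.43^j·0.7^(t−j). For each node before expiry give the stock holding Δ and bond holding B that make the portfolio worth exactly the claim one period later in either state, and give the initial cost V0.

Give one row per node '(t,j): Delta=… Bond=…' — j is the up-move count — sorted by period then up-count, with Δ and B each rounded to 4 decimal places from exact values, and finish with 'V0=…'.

The replicating-portfolio and risk-neutral prices coincide; use p* = (1.41−0.7)/(1.43−0.7) = 0.9726 for the latter.
At expiry t=3: V(3,0)=25.0000, V(3,1)=25.0000, V(3,2)=0.0000, V(3,3)=0.0000
  t=2,j=0: stock 55.3700 → up 79.1791 (V=25.0000), down 38.7590 (V=25.0000). Price 17.7305; hedge Δ=0.0000, bond B=17.7305.
  t=2,j=1: stock 113.1130 → up 161.7516 (V=0.0000), down 79.1791 (V=25.0000). Price 0.4858; hedge Δ=-0.3028, bond B=34.7323.
  t=2,j=2: stock 231.0737 → up 330.4354 (V=0.0000), down 161.7516 (V=0.0000). Price 0.0000; hedge Δ=0.0000, bond B=0.0000.
  t=1,j=0: stock 79.1000 → up 113.1130 (V=0.4858), down 55.3700 (V=17.7305). Price 0.6796; hedge Δ=-0.2986, bond B=24.3025.
  t=1,j=1: stock 161.5900 → up 231.0737 (V=0.0000), down 113.1130 (V=0.4858). Price 0.0094; hedge Δ=-0.0041, bond B=0.6749.
  t=0,j=0: stock 113.0000 → up 161.5900 (V=0.0094), down 79.1000 (V=0.6796). Price 0.0197; hedge Δ=-0.0081, bond B=0.9377.
Each (Δ,B) replicates both successor values, so the strategy is self-financing and V0 is arbitrage-free.

(0,0): Delta=-0.0081 Bond=0.9377
(1,0): Delta=-0.2986 Bond=24.3025
(1,1): Delta=-0.0041 Bond=0.6749
(2,0): Delta=0.0000 Bond=17.7305
(2,1): Delta=-0.3028 Bond=34.7323
(2,2): Delta=0.0000 Bond=0.0000
V0=0.0197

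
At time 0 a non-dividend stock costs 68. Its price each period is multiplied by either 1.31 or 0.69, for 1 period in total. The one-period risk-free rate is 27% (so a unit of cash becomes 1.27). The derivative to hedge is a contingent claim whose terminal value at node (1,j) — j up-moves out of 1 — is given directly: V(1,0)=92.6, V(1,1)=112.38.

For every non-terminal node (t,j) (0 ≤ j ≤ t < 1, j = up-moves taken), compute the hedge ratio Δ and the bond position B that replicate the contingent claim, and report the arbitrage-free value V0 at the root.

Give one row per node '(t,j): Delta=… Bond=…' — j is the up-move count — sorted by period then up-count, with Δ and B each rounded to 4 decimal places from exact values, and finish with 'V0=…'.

Risk-neutral probability p* = (R−d)/(u−d) = (1.27−0.69)/(1.31−0.69) = 0.9355.
At expiry t=1: V(1,0)=92.6000, V(1,1)=112.3800
(0,0): S=68.0000. Δ = (V_up−V_dn)/(S_up−S_dn) = (112.3800−92.6000)/(89.0800−46.9200) = 0.4692. V = [p*·112.3800 + (1−p*)·92.6000]/1.27 = 87.4834. B = V − Δ·S = 55.5801.
Self-financing check: at every node Δ·S+B equals the discounted successor values.

(0,0): Delta=0.4692 Bond=55.5801
V0=87.4834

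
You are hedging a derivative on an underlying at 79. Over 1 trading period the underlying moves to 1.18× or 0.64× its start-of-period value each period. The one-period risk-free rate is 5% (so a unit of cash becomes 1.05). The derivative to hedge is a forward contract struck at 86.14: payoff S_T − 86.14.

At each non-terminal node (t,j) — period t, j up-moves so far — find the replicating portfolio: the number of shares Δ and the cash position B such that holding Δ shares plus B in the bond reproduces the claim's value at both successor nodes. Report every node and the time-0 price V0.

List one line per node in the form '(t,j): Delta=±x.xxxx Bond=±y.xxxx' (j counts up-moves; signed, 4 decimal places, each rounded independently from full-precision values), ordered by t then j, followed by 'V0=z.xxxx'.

No-arbitrage ⇒ martingale measure with p* = (R−d)/(u−d) = 0.7593.
At expiry t=1: V(1,0)=-35.5800, V(1,1)=7.0800
Node (0,0) S=79.0000: V=(p*·7.0800+(1−p*)·-35.5800)/1.05=-3.0381; Δ=(7.0800−-35.5800)/(93.2200−50.5600)=1.0000; B=V−Δ·S=-82.0381
Check: Δ(0,0)·S0 + B(0,0) = -3.0381 = V0.

(0,0): Delta=1.0000 Bond=-82.0381
V0=-3.0381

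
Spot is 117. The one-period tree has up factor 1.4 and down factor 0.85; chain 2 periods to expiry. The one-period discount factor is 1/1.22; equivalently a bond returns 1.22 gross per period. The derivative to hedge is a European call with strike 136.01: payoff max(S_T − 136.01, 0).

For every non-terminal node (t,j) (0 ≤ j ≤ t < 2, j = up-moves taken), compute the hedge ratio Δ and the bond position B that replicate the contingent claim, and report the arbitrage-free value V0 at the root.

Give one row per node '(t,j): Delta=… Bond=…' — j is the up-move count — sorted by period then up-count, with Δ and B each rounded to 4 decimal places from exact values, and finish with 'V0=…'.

Under the risk-neutral measure, an up-move has probability p* = (R−d)/(u−d) = 0.6727 and values discount at R = 1.22.
At expiry t=2: V(2,0)=0.0000, V(2,1)=3.2200, V(2,2)=93.3100
  t=1,j=0: stock 99.4500 → up 139.2300 (V=3.2200), down 84.5325 (V=0.0000). Price 1.7756; hedge Δ=0.0589, bond B=-4.0790.
  t=1,j=1: stock 163.8000 → up 229.3200 (V=93.3100), down 139.2300 (V=3.2200). Price 52.3164; hedge Δ=1.0000, bond B=-111.4836.
  t=0,j=0: stock 117.0000 → up 163.8000 (V=52.3164), down 99.4500 (V=1.7756). Price 29.3244; hedge Δ=0.7854, bond B=-62.5680.
The time-0 hedge costs 29.3244, which is the no-arbitrage price.

(0,0): Delta=0.7854 Bond=-62.5680
(1,0): Delta=0.0589 Bond=-4.0790
(1,1): Delta=1.0000 Bond=-111.4836
V0=29.3244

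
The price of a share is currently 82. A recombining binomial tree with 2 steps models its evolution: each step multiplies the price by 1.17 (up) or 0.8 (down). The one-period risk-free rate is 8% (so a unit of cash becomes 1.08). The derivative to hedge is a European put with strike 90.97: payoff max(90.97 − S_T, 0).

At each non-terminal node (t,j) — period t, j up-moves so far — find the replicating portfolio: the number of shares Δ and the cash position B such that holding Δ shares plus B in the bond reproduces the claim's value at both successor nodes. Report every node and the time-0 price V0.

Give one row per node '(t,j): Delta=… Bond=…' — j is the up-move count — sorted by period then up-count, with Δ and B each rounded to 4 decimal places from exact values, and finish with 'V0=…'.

(0,0): Delta=-0.5085 Bond=48.1407
(1,0): Delta=-1.0000 Bond=84.2315
(1,1): Delta=-0.4005 Bond=41.6293
V0=6.4401

No-arbitrage ⇒ martingale measure with p* = (R−d)/(u−d) = 0.7568.
Terminal values V(2,·): V(2,0)=38.4900, V(2,1)=14.2180, V(2,2)=0.0000
  t=1,j=0: stock 65.6000 → up 76.7520 (V=14.2180), down 52.4800 (V=38.4900). Price 18.6315; hedge Δ=-1.0000, bond B=84.2315.
  t=1,j=1: stock 95.9400 → up 112.2498 (V=0.0000), down 76.7520 (V=14.2180). Price 3.2023; hedge Δ=-0.4005, bond B=41.6293.
  t=0,j=0: stock 82.0000 → up 95.9400 (V=3.2023), down 65.6000 (V=18.6315). Price 6.4401; hedge Δ=-0.5085, bond B=48.1407.
Self-financing check: at every node Δ·S+B equals the discounted successor values.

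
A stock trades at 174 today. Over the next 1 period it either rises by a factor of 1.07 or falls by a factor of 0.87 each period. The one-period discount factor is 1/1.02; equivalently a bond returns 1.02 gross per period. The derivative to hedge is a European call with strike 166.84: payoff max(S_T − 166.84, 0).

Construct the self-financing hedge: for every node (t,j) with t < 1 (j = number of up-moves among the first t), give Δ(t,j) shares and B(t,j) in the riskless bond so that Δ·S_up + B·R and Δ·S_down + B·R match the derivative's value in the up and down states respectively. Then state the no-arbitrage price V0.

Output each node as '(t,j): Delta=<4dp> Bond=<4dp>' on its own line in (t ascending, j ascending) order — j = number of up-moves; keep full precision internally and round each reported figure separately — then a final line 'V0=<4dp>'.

Under the risk-neutral measure, an up-move has probability p* = (R−d)/(u−d) = 0.7500 and values discount at R = 1.02.
Terminal values V(1,·): V(1,0)=0.0000, V(1,1)=19.3400
(0,0): S=174.0000. Δ = (V_up−V_dn)/(S_up−S_dn) = (19.3400−0.0000)/(186.1800−151.3800) = 0.5557. V = [p*·19.3400 + (1−p*)·0.0000]/1.02 = 14.2206. B = V − Δ·S = -82.4794.
Root portfolio cost Δ·174+B reproduces V0=14.2206.

(0,0): Delta=0.5557 Bond=-82.4794
V0=14.2206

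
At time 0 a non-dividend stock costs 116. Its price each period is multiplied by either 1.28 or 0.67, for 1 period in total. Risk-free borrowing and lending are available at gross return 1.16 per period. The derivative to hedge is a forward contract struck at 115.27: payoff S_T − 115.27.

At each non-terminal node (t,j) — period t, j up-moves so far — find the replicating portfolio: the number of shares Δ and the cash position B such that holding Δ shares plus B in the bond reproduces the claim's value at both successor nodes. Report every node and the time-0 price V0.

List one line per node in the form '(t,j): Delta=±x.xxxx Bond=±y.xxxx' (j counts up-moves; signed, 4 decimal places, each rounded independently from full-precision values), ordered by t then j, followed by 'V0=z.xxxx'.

(0,0): Delta=1.0000 Bond=-99.3707
V0=16.6293

Under the risk-neutral measure, an up-move has probability p* = (R−d)/(u−d) = 0.8033 and values discount at R = 1.16.
Terminal payoffs: V(1,0)=-37.5500, V(1,1)=33.2100
  t=0,j=0: stock 116.0000 → up 148.4800 (V=33.2100), down 77.7200 (V=-37.5500). Price 16.6293; hedge Δ=1.0000, bond B=-99.3707.
Self-financing check: at every node Δ·S+B equals the discounted successor values.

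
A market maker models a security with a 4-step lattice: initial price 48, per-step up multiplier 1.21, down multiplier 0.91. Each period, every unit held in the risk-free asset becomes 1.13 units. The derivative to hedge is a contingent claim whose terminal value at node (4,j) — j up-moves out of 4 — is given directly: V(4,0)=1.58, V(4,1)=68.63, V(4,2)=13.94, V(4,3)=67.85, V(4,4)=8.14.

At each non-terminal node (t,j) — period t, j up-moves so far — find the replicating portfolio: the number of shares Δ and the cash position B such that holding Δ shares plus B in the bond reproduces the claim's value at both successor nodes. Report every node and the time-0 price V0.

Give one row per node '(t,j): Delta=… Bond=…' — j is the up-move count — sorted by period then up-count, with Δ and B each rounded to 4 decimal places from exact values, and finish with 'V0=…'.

No-arbitrage ⇒ martingale measure with p* = (R−d)/(u−d) = 0.7333.
Terminal values V(4,·): V(4,0)=1.5800, V(4,1)=68.6300, V(4,2)=13.9400, V(4,3)=67.8500, V(4,4)=8.1400
Node (3,0) S=36.1714: V=(p*·68.6300+(1−p*)·1.5800)/1.13=44.9115; Δ=(68.6300−1.5800)/(43.7674−32.9160)=6.1789; B=V−Δ·S=-178.5885
Node (3,1) S=48.0960: V=(p*·13.9400+(1−p*)·68.6300)/1.13=25.2425; Δ=(13.9400−68.6300)/(58.1962−43.7674)=-3.7903; B=V−Δ·S=207.5425
Node (3,2) S=63.9519: V=(p*·67.8500+(1−p*)·13.9400)/1.13=47.3221; Δ=(67.8500−13.9400)/(77.3818−58.1962)=2.8099; B=V−Δ·S=-132.3779
Node (3,3) S=85.0349: V=(p*·8.1400+(1−p*)·67.8500)/1.13=21.2944; Δ=(8.1400−67.8500)/(102.8923−77.3818)=-2.3406; B=V−Δ·S=220.3277
Node (2,0) S=39.7488: V=(p*·25.2425+(1−p*)·44.9115)/1.13=26.9801; Δ=(25.2425−44.9115)/(48.0960−36.1714)=-1.6494; B=V−Δ·S=92.5436
Node (2,1) S=52.8528: V=(p*·47.3221+(1−p*)·25.2425)/1.13=36.6674; Δ=(47.3221−25.2425)/(63.9519−48.0960)=1.3925; B=V−Δ·S=-36.9314
Node (2,2) S=70.2768: V=(p*·21.2944+(1−p*)·47.3221)/1.13=24.9868; Δ=(21.2944−47.3221)/(85.0349−63.9519)=-1.2345; B=V−Δ·S=111.7459
Node (1,0) S=43.6800: V=(p*·36.6674+(1−p*)·26.9801)/1.13=30.1630; Δ=(36.6674−26.9801)/(52.8528−39.7488)=0.7393; B=V−Δ·S=-2.1281
Node (1,1) S=58.0800: V=(p*·24.9868+(1−p*)·36.6674)/1.13=24.8687; Δ=(24.9868−36.6674)/(70.2768−52.8528)=-0.6704; B=V−Δ·S=63.8041
Node (0,0) S=48.0000: V=(p*·24.8687+(1−p*)·30.1630)/1.13=23.2571; Δ=(24.8687−30.1630)/(58.0800−43.6800)=-0.3677; B=V−Δ·S=40.9046
Root portfolio cost Δ·48+B reproduces V0=23.2571.

(0,0): Delta=-0.3677 Bond=40.9046
(1,0): Delta=0.7393 Bond=-2.1281
(1,1): Delta=-0.6704 Bond=63.8041
(2,0): Delta=-1.6494 Bond=92.5436
(2,1): Delta=1.3925 Bond=-36.9314
(2,2): Delta=-1.2345 Bond=111.7459
(3,0): Delta=6.1789 Bond=-178.5885
(3,1): Delta=-3.7903 Bond=207.5425
(3,2): Delta=2.8099 Bond=-132.3779
(3,3): Delta=-2.3406 Bond=220.3277
V0=23.2571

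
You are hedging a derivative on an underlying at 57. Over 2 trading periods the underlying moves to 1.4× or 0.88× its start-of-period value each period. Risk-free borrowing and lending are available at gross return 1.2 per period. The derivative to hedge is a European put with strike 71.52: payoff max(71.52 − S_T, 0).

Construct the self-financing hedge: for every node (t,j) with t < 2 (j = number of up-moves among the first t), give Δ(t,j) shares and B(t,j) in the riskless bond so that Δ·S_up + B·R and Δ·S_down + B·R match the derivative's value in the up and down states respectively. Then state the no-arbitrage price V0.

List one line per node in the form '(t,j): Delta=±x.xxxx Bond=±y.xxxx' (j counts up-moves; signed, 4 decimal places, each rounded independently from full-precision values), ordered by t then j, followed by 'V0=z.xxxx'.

The replicating-portfolio and risk-neutral prices coincide; use p* = (1.2−0.88)/(1.4−0.88) = 0.6154 for the latter.
At expiry t=2: V(2,0)=27.3792, V(2,1)=1.2960, V(2,2)=0.0000
  t=1,j=0: stock 50.1600 → up 70.2240 (V=1.2960), down 44.1408 (V=27.3792). Price 9.4400; hedge Δ=-1.0000, bond B=59.6000.
  t=1,j=1: stock 79.8000 → up 111.7200 (V=0.0000), down 70.2240 (V=1.2960). Price 0.4154; hedge Δ=-0.0312, bond B=2.9077.
  t=0,j=0: stock 57.0000 → up 79.8000 (V=0.4154), down 50.1600 (V=9.4400). Price 3.2387; hedge Δ=-0.3045, bond B=20.5937.
Check: Δ(0,0)·S0 + B(0,0) = 3.2387 = V0.

(0,0): Delta=-0.3045 Bond=20.5937
(1,0): Delta=-1.0000 Bond=59.6000
(1,1): Delta=-0.0312 Bond=2.9077
V0=3.2387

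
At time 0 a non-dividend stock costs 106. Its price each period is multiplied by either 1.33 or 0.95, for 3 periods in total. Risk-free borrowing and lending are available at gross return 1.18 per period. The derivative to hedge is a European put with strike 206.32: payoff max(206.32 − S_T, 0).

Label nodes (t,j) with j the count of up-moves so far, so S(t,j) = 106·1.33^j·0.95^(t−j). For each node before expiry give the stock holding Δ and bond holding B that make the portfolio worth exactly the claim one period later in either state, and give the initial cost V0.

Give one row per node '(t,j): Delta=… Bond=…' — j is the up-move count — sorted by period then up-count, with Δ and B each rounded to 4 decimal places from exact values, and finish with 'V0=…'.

(0,0): Delta=-0.7187 Bond=101.5705
(1,0): Delta=-1.0000 Bond=148.1758
(1,1): Delta=-0.5877 Bond=101.3819
(2,0): Delta=-1.0000 Bond=174.8475
(2,1): Delta=-1.0000 Bond=174.8475
(2,2): Delta=-0.3957 Bond=83.6197
V0=25.3838

The replicating-portfolio and risk-neutral prices coincide; use p* = (1.18−0.95)/(1.33−0.95) = 0.6053 for the latter.
Payoff layer (t=3): V(3,0)=115.4383, V(3,1)=79.0855, V(3,2)=28.1918, V(3,3)=0.0000
(2,0): S=95.6650. Δ = (V_up−V_dn)/(S_up−S_dn) = (79.0855−115.4383)/(127.2344−90.8817) = -1.0000. V = [p*·79.0855 + (1−p*)·115.4383]/1.18 = 79.1825. B = V − Δ·S = 174.8475.
(2,1): S=133.9310. Δ = (V_up−V_dn)/(S_up−S_dn) = (28.1918−79.0855)/(178.1282−127.2345) = -1.0000. V = [p*·28.1918 + (1−p*)·79.0855]/1.18 = 40.9165. B = V − Δ·S = 174.8475.
(2,2): S=187.5034. Δ = (V_up−V_dn)/(S_up−S_dn) = (0.0000−28.1918)/(249.3795−178.1282) = -0.3957. V = [p*·0.0000 + (1−p*)·28.1918]/1.18 = 9.4308. B = V − Δ·S = 83.6197.
(1,0): S=100.7000. Δ = (V_up−V_dn)/(S_up−S_dn) = (40.9165−79.1825)/(133.9310−95.6650) = -1.0000. V = [p*·40.9165 + (1−p*)·79.1825]/1.18 = 47.4758. B = V − Δ·S = 148.1758.
(1,1): S=140.9800. Δ = (V_up−V_dn)/(S_up−S_dn) = (9.4308−40.9165)/(187.5034−133.9310) = -0.5877. V = [p*·9.4308 + (1−p*)·40.9165]/1.18 = 18.5249. B = V − Δ·S = 101.3819.
(0,0): S=106.0000. Δ = (V_up−V_dn)/(S_up−S_dn) = (18.5249−47.4758)/(140.9800−100.7000) = -0.7187. V = [p*·18.5249 + (1−p*)·47.4758]/1.18 = 25.3838. B = V − Δ·S = 101.5705.
Check: Δ(0,0)·S0 + B(0,0) = 25.3838 = V0.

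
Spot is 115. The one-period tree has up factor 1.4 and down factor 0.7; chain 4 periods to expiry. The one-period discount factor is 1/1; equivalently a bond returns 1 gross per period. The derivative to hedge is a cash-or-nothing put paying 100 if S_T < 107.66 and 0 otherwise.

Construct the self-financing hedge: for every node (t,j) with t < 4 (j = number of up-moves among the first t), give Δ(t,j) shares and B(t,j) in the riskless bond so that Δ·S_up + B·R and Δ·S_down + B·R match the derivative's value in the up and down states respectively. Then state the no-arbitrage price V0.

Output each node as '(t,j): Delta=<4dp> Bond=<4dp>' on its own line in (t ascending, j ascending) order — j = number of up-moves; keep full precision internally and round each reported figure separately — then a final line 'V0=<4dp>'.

Risk-neutral probability p* = (R−d)/(u−d) = (1−0.7)/(1.4−0.7) = 0.4286.
At expiry t=4: V(4,0)=100.0000, V(4,1)=100.0000, V(4,2)=0.0000, V(4,3)=0.0000, V(4,4)=0.0000
Node (3,0) S=39.4450: V=(p*·100.0000+(1−p*)·100.0000)/1=100.0000; Δ=(100.0000−100.0000)/(55.2230−27.6115)=0.0000; B=V−Δ·S=100.0000
Node (3,1) S=78.8900: V=(p*·0.0000+(1−p*)·100.0000)/1=57.1429; Δ=(0.0000−100.0000)/(110.4460−55.2230)=-1.8108; B=V−Δ·S=200.0000
Node (3,2) S=157.7800: V=(p*·0.0000+(1−p*)·0.0000)/1=0.0000; Δ=(0.0000−0.0000)/(220.8920−110.4460)=0.0000; B=V−Δ·S=0.0000
Node (3,3) S=315.5600: V=(p*·0.0000+(1−p*)·0.0000)/1=0.0000; Δ=(0.0000−0.0000)/(441.7840−220.8920)=0.0000; B=V−Δ·S=0.0000
Node (2,0) S=56.3500: V=(p*·57.1429+(1−p*)·100.0000)/1=81.6327; Δ=(57.1429−100.0000)/(78.8900−39.4450)=-1.0865; B=V−Δ·S=142.8571
Node (2,1) S=112.7000: V=(p*·0.0000+(1−p*)·57.1429)/1=32.6531; Δ=(0.0000−57.1429)/(157.7800−78.8900)=-0.7243; B=V−Δ·S=114.2857
Node (2,2) S=225.4000: V=(p*·0.0000+(1−p*)·0.0000)/1=0.0000; Δ=(0.0000−0.0000)/(315.5600−157.7800)=0.0000; B=V−Δ·S=0.0000
Node (1,0) S=80.5000: V=(p*·32.6531+(1−p*)·81.6327)/1=60.6414; Δ=(32.6531−81.6327)/(112.7000−56.3500)=-0.8692; B=V−Δ·S=130.6122
Node (1,1) S=161.0000: V=(p*·0.0000+(1−p*)·32.6531)/1=18.6589; Δ=(0.0000−32.6531)/(225.4000−112.7000)=-0.2897; B=V−Δ·S=65.3061
Node (0,0) S=115.0000: V=(p*·18.6589+(1−p*)·60.6414)/1=42.6489; Δ=(18.6589−60.6414)/(161.0000−80.5000)=-0.5215; B=V−Δ·S=102.6239
Root portfolio cost Δ·115+B reproduces V0=42.6489.

(0,0): Delta=-0.5215 Bond=102.6239
(1,0): Delta=-0.8692 Bond=130.6122
(1,1): Delta=-0.2897 Bond=65.3061
(2,0): Delta=-1.0865 Bond=142.8571
(2,1): Delta=-0.7243 Bond=114.2857
(2,2): Delta=0.0000 Bond=0.0000
(3,0): Delta=0.0000 Bond=100.0000
(3,1): Delta=-1.8108 Bond=200.0000
(3,2): Delta=0.0000 Bond=0.0000
(3,3): Delta=0.0000 Bond=0.0000
V0=42.6489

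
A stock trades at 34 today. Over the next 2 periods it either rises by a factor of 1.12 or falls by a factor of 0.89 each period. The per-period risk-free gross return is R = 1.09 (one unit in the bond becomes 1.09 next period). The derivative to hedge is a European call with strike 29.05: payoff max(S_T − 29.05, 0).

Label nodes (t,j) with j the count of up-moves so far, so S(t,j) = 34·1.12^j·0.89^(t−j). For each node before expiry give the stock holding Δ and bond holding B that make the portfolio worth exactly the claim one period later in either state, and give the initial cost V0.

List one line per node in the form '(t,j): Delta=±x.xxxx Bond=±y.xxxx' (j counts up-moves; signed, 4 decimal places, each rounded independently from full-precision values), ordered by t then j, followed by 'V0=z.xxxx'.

(0,0): Delta=0.9676 Bond=-23.3182
(1,0): Delta=0.6956 Bond=-17.1865
(1,1): Delta=1.0000 Bond=-26.6514
V0=9.5795

No-arbitrage ⇒ martingale measure with p* = (R−d)/(u−d) = 0.8696.
At expiry t=2: V(2,0)=0.0000, V(2,1)=4.8412, V(2,2)=13.5996
Node (1,0) S=30.2600: V=(p*·4.8412+(1−p*)·0.0000)/1.09=3.8621; Δ=(4.8412−0.0000)/(33.8912−26.9314)=0.6956; B=V−Δ·S=-17.1865
Node (1,1) S=38.0800: V=(p*·13.5996+(1−p*)·4.8412)/1.09=11.4286; Δ=(13.5996−4.8412)/(42.6496−33.8912)=1.0000; B=V−Δ·S=-26.6514
Node (0,0) S=34.0000: V=(p*·11.4286+(1−p*)·3.8621)/1.09=9.5795; Δ=(11.4286−3.8621)/(38.0800−30.2600)=0.9676; B=V−Δ·S=-23.3182
The time-0 hedge costs 9.5795, which is the no-arbitrage price.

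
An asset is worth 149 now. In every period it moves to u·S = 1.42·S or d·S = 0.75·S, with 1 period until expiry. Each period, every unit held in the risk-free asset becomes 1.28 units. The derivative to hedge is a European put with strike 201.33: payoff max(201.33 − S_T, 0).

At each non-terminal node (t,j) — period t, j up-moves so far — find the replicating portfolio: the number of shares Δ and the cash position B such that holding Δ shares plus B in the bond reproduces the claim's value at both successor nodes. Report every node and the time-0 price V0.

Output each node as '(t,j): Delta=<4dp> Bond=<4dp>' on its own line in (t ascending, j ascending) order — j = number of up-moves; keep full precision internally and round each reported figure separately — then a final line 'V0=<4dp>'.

Since d<R<u, set p* = (R−d)/(u−d) = 0.7910; price each node as the discounted p*-expectation of its children.
Terminal values V(1,·): V(1,0)=89.5800, V(1,1)=0.0000
Node (0,0) S=149.0000: V=(p*·0.0000+(1−p*)·89.5800)/1.28=14.6236; Δ=(0.0000−89.5800)/(211.5800−111.7500)=-0.8973; B=V−Δ·S=148.3251
Self-financing check: at every node Δ·S+B equals the discounted successor values.

(0,0): Delta=-0.8973 Bond=148.3251
V0=14.6236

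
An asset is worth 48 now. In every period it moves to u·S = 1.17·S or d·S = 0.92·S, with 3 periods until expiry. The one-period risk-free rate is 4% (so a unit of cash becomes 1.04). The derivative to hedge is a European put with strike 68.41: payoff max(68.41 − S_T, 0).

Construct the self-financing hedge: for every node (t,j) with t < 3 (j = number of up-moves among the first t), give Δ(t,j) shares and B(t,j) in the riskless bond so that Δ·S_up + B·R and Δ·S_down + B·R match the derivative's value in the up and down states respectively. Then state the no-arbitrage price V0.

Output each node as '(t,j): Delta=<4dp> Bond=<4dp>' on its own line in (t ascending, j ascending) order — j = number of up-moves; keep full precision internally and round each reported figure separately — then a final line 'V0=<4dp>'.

(0,0): Delta=-0.8497 Bond=54.4339
(1,0): Delta=-1.0000 Bond=63.2489
(1,1): Delta=-0.7216 Bond=49.4204
(2,0): Delta=-1.0000 Bond=65.7788
(2,1): Delta=-1.0000 Bond=65.7788
(2,2): Delta=-0.4845 Bond=35.8172
V0=13.6487

Under the risk-neutral measure, an up-move has probability p* = (R−d)/(u−d) = 0.4800 and values discount at R = 1.04.
Terminal values V(3,·): V(3,0)=31.0330, V(3,1)=20.8762, V(3,2)=7.9594, V(3,3)=0.0000
  t=2,j=0: stock 40.6272 → up 47.5338 (V=20.8762), down 37.3770 (V=31.0330). Price 25.1516; hedge Δ=-1.0000, bond B=65.7788.
  t=2,j=1: stock 51.6672 → up 60.4506 (V=7.9594), down 47.5338 (V=20.8762). Price 14.1116; hedge Δ=-1.0000, bond B=65.7788.
  t=2,j=2: stock 65.7072 → up 76.8774 (V=0.0000), down 60.4506 (V=7.9594). Price 3.9797; hedge Δ=-0.4845, bond B=35.8172.
  t=1,j=0: stock 44.1600 → up 51.6672 (V=14.1116), down 40.6272 (V=25.1516). Price 19.0889; hedge Δ=-1.0000, bond B=63.2489.
  t=1,j=1: stock 56.1600 → up 65.7072 (V=3.9797), down 51.6672 (V=14.1116). Price 8.8926; hedge Δ=-0.7216, bond B=49.4204.
  t=0,j=0: stock 48.0000 → up 56.1600 (V=8.8926), down 44.1600 (V=19.0889). Price 13.6487; hedge Δ=-0.8497, bond B=54.4339.
Self-financing check: at every node Δ·S+B equals the discounted successor values.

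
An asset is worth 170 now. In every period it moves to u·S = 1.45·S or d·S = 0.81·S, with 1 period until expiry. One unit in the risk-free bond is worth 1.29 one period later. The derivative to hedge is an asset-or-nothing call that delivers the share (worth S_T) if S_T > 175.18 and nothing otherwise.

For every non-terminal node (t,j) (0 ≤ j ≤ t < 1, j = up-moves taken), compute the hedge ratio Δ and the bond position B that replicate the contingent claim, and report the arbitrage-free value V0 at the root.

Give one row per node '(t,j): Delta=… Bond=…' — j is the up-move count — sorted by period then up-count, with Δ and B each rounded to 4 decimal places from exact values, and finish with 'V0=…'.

(0,0): Delta=2.2656 Bond=-241.8423
V0=143.3140

Under the risk-neutral measure, an up-move has probability p* = (R−d)/(u−d) = 0.7500 and values discount at R = 1.29.
Terminal values V(1,·): V(1,0)=0.0000, V(1,1)=246.5000
Node (0,0) S=170.0000: V=(p*·246.5000+(1−p*)·0.0000)/1.29=143.3140; Δ=(246.5000−0.0000)/(246.5000−137.7000)=2.2656; B=V−Δ·S=-241.8423
Each (Δ,B) replicates both successor values, so the strategy is self-financing and V0 is arbitrage-free.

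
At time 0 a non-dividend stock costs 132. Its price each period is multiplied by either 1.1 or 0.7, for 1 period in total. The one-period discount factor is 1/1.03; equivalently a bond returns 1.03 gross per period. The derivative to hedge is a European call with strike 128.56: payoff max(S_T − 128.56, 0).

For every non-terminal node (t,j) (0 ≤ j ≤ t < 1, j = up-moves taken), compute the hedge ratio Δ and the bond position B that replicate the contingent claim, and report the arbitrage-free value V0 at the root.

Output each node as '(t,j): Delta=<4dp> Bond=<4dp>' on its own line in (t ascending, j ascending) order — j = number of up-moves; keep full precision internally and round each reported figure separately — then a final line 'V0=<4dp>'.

(0,0): Delta=0.3152 Bond=-28.2718
V0=13.3282

The replicating-portfolio and risk-neutral prices coincide; use p* = (1.03−0.7)/(1.1−0.7) = 0.8250 for the latter.
Terminal payoffs: V(1,0)=0.0000, V(1,1)=16.6400
Node (0,0) S=132.0000: V=(p*·16.6400+(1−p*)·0.0000)/1.03=13.3282; Δ=(16.6400−0.0000)/(145.2000−92.4000)=0.3152; B=V−Δ·S=-28.2718
The time-0 hedge costs 13.3282, which is the no-arbitrage price.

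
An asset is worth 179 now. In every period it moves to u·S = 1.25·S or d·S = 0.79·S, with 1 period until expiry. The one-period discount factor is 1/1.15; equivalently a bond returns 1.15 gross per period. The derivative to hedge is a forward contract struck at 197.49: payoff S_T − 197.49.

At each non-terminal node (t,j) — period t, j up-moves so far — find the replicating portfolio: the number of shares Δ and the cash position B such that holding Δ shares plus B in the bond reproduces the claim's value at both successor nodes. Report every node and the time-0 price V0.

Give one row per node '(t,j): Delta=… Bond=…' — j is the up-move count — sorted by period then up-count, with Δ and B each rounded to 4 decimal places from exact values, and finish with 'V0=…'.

(0,0): Delta=1.0000 Bond=-171.7304
V0=7.2696

Risk-neutral probability p* = (R−d)/(u−d) = (1.15−0.79)/(1.25−0.79) = 0.7826.
At expiry t=1: V(1,0)=-56.0800, V(1,1)=26.2600
  t=0,j=0: stock 179.0000 → up 223.7500 (V=26.2600), down 141.4100 (V=-56.0800). Price 7.2696; hedge Δ=1.0000, bond B=-171.7304.
The time-0 hedge costs 7.2696, which is the no-arbitrage price.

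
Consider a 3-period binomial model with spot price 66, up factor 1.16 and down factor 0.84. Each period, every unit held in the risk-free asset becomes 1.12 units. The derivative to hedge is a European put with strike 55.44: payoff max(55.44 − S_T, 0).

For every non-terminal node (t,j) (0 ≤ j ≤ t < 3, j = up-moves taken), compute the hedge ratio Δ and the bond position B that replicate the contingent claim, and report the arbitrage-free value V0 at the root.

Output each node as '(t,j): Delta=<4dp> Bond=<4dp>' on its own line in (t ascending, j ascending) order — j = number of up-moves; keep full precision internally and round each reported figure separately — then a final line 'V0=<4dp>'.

(0,0): Delta=-0.0205 Bond=1.4176
(1,0): Delta=-0.1563 Bond=9.1133
(1,1): Delta=-0.0065 Bond=0.5127
(2,0): Delta=-1.0000 Bond=49.5000
(2,1): Delta=-0.0690 Bond=4.5936
(2,2): Delta=0.0000 Bond=0.0000
V0=0.0641

Risk-neutral probability p* = (R−d)/(u−d) = (1.12−0.84)/(1.16−0.84) = 0.8750.
Terminal values V(3,·): V(3,0)=16.3215, V(3,1)=1.4193, V(3,2)=0.0000, V(3,3)=0.0000
  t=2,j=0: stock 46.5696 → up 54.0207 (V=1.4193), down 39.1185 (V=16.3215). Price 2.9304; hedge Δ=-1.0000, bond B=49.5000.
  t=2,j=1: stock 64.3104 → up 74.6001 (V=0.0000), down 54.0207 (V=1.4193). Price 0.1584; hedge Δ=-0.0690, bond B=4.5936.
  t=2,j=2: stock 88.8096 → up 103.0191 (V=0.0000), down 74.6001 (V=0.0000). Price 0.0000; hedge Δ=0.0000, bond B=0.0000.
  t=1,j=0: stock 55.4400 → up 64.3104 (V=0.1584), down 46.5696 (V=2.9304). Price 0.4508; hedge Δ=-0.1563, bond B=9.1133.
  t=1,j=1: stock 76.5600 → up 88.8096 (V=0.0000), down 64.3104 (V=0.1584). Price 0.0177; hedge Δ=-0.0065, bond B=0.5127.
  t=0,j=0: stock 66.0000 → up 76.5600 (V=0.0177), down 55.4400 (V=0.4508). Price 0.0641; hedge Δ=-0.0205, bond B=1.4176.
Each (Δ,B) replicates both successor values, so the strategy is self-financing and V0 is arbitrage-free.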